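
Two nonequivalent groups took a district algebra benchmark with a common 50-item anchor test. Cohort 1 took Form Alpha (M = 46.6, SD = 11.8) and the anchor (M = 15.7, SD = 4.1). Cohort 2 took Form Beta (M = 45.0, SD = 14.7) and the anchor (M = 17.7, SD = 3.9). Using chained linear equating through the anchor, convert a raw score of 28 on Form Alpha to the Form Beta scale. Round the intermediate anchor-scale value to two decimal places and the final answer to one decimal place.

13.1

Form Alpha → anchor (Cohort 1): v = (4.1/11.8)(28 − 46.6) + 15.7 = 9.24
anchor → Form Beta (Cohort 2): y = (14.7/3.9)(9.24 − 17.7) + 45.0 = 13.1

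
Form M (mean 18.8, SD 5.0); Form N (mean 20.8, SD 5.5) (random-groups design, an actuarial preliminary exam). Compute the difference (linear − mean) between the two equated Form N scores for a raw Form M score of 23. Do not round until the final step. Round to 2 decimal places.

0.42

Mean-equated: 23 + (20.8 − 18.8) = 25.00
Linear-equated: (5.5/5.0)(23 − 18.8) + 20.8 = 25.420
Difference = 25.420 − 25.00 = 0.42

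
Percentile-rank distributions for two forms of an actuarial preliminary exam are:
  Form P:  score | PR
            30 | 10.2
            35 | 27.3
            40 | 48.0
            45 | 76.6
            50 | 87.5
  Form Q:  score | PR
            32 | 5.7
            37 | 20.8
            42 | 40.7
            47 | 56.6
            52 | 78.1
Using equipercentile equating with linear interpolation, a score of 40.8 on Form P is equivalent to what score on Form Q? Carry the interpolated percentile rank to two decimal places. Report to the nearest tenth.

45.7

PR of 40.8 on Form P: 48.0 + (40.8 − 40)/(45 − 40) × (76.6 − 48.0) = 52.58
On Form Q, PR 52.58 falls between score 42 (PR 40.7) and 47 (PR 56.6).
Interpolate: 42 + (52.58 − 40.7)/(56.6 − 40.7) × (47 − 42) = 45.7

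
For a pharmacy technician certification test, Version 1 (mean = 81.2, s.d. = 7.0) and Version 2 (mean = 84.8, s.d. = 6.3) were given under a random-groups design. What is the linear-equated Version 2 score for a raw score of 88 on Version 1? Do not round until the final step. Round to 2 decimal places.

Linear equating: y = (SD_Y/SD_X)(x − M_X) + M_Y
y = (6.3/7.0)(88 − 81.2) + 84.8
y = 0.900000 × 6.8 + 84.8 = 6.1200 + 84.8 = 90.92

90.92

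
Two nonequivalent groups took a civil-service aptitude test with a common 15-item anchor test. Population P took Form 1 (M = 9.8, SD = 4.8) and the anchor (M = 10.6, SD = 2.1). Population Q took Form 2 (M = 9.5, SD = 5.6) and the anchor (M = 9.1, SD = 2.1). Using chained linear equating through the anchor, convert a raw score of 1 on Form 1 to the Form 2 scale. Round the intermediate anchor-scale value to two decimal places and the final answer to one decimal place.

Form 1 → anchor (Population P): v = (2.1/4.8)(1 − 9.8) + 10.6 = 6.75
anchor → Form 2 (Population Q): y = (5.6/2.1)(6.75 − 9.1) + 9.5 = 3.2

3.2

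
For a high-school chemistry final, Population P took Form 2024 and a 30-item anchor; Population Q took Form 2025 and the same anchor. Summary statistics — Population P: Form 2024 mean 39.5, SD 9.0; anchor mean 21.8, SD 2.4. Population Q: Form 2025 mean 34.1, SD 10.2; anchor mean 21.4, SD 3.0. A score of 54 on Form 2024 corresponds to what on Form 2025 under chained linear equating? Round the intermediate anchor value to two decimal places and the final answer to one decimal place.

48.6

Form 2024 → anchor (Population P): v = (2.4/9.0)(54 − 39.5) + 21.8 = 25.67
anchor → Form 2025 (Population Q): y = (10.2/3.0)(25.67 − 21.4) + 34.1 = 48.6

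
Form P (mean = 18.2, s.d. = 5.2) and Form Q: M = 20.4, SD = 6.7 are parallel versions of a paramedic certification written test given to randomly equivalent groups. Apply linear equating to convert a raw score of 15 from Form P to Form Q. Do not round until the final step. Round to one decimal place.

16.3

Linear equating: y = (SD_Y/SD_X)(x − M_X) + M_Y
y = (6.7/5.2)(15 − 18.2) + 20.4
y = 1.288462 × -3.2 + 20.4 = -4.1231 + 20.4 = 16.3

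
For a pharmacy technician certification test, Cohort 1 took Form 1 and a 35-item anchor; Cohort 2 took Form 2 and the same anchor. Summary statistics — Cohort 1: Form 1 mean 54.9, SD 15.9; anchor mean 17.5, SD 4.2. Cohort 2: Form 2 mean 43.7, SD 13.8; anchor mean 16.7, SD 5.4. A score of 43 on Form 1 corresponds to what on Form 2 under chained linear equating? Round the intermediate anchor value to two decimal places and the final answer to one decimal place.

Form 1 → anchor (Cohort 1): v = (4.2/15.9)(43 − 54.9) + 17.5 = 14.36
anchor → Form 2 (Cohort 2): y = (13.8/5.4)(14.36 − 16.7) + 43.7 = 37.7

37.7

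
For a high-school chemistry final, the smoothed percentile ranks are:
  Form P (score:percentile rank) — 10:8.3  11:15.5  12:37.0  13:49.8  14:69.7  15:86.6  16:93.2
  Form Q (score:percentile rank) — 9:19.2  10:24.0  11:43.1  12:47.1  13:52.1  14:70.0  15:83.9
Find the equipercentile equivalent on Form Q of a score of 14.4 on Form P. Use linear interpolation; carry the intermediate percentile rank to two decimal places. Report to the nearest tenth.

14.5

PR of 14.4 on Form P: 69.7 + (14.4 − 14)/(15 − 14) × (86.6 − 69.7) = 76.46
On Form Q, PR 76.46 falls between score 14 (PR 70.0) and 15 (PR 83.9).
Interpolate: 14 + (76.46 − 70.0)/(83.9 − 70.0) × (15 − 14) = 14.5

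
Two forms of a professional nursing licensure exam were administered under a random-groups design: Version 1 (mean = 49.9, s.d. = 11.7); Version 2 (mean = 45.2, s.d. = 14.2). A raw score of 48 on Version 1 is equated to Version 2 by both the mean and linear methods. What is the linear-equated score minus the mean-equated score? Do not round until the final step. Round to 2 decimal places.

Mean-equated: 48 + (45.2 − 49.9) = 43.30
Linear-equated: (14.2/11.7)(48 − 49.9) + 45.2 = 42.894
Difference = 42.894 − 43.30 = -0.41

-0.41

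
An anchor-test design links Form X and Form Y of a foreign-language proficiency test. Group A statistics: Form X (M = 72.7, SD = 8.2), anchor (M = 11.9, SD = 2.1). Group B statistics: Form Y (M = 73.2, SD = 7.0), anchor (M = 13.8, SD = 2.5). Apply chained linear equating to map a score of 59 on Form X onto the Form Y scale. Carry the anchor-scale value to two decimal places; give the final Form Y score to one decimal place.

58.1

Form X → anchor (Group A): v = (2.1/8.2)(59 − 72.7) + 11.9 = 8.39
anchor → Form Y (Group B): y = (7.0/2.5)(8.39 − 13.8) + 73.2 = 58.1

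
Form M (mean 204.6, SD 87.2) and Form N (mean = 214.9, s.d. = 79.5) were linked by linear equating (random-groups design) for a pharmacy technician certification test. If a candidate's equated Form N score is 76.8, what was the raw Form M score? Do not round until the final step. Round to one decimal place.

Invert y = (SD_Y/SD_X)(x − M_X) + M_Y:
x = (SD_X/SD_Y)(y − M_Y) + M_X = (87.2/79.5)(76.8 − 214.9) + 204.6
x = 1.096855 × -138.100 + 204.6 = 53.1

53.1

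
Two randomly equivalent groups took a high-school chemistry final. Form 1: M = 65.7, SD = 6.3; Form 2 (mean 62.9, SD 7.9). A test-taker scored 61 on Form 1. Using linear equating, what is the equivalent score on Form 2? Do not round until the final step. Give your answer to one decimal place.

57.0

Linear equating: y = (SD_Y/SD_X)(x − M_X) + M_Y
y = (7.9/6.3)(61 − 65.7) + 62.9
y = 1.253968 × -4.7 + 62.9 = -5.8937 + 62.9 = 57.0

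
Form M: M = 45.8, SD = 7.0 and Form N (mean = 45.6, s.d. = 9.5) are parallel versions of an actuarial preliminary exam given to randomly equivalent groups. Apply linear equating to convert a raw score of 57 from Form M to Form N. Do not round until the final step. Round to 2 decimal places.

Linear equating: y = (SD_Y/SD_X)(x − M_X) + M_Y
y = (9.5/7.0)(57 − 45.8) + 45.6
y = 1.357143 × 11.2 + 45.6 = 15.2000 + 45.6 = 60.80

60.80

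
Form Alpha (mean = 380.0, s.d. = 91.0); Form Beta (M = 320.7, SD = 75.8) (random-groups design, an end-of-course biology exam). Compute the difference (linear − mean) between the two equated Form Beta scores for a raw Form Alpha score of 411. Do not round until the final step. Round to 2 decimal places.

Mean-equated: 411 + (320.7 − 380.0) = 351.70
Linear-equated: (75.8/91.0)(411 − 380.0) + 320.7 = 346.522
Difference = 346.522 − 351.70 = -5.18

-5.18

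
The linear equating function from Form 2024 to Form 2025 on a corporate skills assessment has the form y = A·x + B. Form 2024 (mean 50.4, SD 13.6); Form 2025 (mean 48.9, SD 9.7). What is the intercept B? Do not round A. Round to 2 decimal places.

12.95

A = SD_Y / SD_X = 9.7 / 13.6 = 0.713235
B = M_Y − A·M_X = 48.9 − 0.713235 × 50.4 = 12.95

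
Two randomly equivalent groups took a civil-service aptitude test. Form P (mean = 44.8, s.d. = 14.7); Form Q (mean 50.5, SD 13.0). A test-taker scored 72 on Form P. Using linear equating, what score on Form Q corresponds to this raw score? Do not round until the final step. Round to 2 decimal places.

Linear equating: y = (SD_Y/SD_X)(x − M_X) + M_Y
y = (13.0/14.7)(72 − 44.8) + 50.5
y = 0.884354 × 27.2 + 50.5 = 24.0544 + 50.5 = 74.55

74.55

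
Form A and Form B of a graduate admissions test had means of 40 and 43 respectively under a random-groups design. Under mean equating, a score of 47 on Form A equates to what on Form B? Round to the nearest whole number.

Mean equating: y = x + (M_Y − M_X) = 47 + (43 − 40) = 50

50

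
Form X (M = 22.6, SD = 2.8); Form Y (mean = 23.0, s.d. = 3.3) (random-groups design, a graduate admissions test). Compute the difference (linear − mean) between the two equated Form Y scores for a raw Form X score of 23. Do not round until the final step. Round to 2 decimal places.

Mean-equated: 23 + (23.0 − 22.6) = 23.40
Linear-equated: (3.3/2.8)(23 − 22.6) + 23.0 = 23.471
Difference = 23.471 − 23.40 = 0.07

0.07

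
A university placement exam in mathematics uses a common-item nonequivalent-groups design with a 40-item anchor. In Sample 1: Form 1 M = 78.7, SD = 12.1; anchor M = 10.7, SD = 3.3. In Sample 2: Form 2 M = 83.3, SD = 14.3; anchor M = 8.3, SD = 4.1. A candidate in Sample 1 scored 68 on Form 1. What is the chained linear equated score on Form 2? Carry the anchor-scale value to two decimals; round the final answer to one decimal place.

Form 1 → anchor (Sample 1): v = (3.3/12.1)(68 − 78.7) + 10.7 = 7.78
anchor → Form 2 (Sample 2): y = (14.3/4.1)(7.78 − 8.3) + 83.3 = 81.5

81.5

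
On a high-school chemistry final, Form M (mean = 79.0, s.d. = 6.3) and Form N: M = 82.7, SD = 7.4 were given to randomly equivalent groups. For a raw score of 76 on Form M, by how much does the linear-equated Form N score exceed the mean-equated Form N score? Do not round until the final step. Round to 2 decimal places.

Mean-equated: 76 + (82.7 − 79.0) = 79.70
Linear-equated: (7.4/6.3)(76 − 79.0) + 82.7 = 79.176
Difference = 79.176 − 79.70 = -0.52

-0.52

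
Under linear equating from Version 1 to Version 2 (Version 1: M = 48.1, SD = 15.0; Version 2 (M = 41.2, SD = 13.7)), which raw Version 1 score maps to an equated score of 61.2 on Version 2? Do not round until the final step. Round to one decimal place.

70.0

Invert y = (SD_Y/SD_X)(x − M_X) + M_Y:
x = (SD_X/SD_Y)(y − M_Y) + M_X = (15.0/13.7)(61.2 − 41.2) + 48.1
x = 1.094891 × 20.000 + 48.1 = 70.0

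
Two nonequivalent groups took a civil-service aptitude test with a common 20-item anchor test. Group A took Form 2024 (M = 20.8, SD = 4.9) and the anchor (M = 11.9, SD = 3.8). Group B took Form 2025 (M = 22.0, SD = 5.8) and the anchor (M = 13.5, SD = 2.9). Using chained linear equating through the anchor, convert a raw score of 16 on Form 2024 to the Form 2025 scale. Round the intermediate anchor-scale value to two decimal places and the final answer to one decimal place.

11.4

Form 2024 → anchor (Group A): v = (3.8/4.9)(16 − 20.8) + 11.9 = 8.18
anchor → Form 2025 (Group B): y = (5.8/2.9)(8.18 − 13.5) + 22.0 = 11.4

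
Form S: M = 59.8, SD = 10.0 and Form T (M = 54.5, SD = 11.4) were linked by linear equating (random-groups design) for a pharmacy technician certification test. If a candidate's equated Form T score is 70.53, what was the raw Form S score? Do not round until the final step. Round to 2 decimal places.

73.86

Invert y = (SD_Y/SD_X)(x − M_X) + M_Y:
x = (SD_X/SD_Y)(y − M_Y) + M_X = (10.0/11.4)(70.53 − 54.5) + 59.8
x = 0.877193 × 16.030 + 59.8 = 73.86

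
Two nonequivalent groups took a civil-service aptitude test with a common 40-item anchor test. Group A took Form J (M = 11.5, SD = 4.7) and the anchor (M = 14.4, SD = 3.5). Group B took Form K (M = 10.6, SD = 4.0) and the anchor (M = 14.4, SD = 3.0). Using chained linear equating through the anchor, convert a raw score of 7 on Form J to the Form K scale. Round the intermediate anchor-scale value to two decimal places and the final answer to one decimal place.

6.1

Form J → anchor (Group A): v = (3.5/4.7)(7 − 11.5) + 14.4 = 11.05
anchor → Form K (Group B): y = (4.0/3.0)(11.05 − 14.4) + 10.6 = 6.1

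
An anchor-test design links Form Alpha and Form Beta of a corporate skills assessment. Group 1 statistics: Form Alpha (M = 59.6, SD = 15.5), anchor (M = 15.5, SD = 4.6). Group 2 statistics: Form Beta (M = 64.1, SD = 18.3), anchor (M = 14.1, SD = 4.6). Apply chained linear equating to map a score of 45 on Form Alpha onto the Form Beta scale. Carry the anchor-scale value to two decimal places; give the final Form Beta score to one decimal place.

52.4

Form Alpha → anchor (Group 1): v = (4.6/15.5)(45 − 59.6) + 15.5 = 11.17
anchor → Form Beta (Group 2): y = (18.3/4.6)(11.17 − 14.1) + 64.1 = 52.4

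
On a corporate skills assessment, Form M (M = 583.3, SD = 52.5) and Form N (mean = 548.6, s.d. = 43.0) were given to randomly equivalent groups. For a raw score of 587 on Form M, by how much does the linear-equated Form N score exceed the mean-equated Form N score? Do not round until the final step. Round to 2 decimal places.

Mean-equated: 587 + (548.6 − 583.3) = 552.30
Linear-equated: (43.0/52.5)(587 − 583.3) + 548.6 = 551.630
Difference = 551.630 − 552.30 = -0.67

-0.67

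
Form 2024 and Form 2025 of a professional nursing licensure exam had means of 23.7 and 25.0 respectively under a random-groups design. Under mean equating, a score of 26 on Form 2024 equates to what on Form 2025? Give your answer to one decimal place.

Mean equating: y = x + (M_Y − M_X) = 26 + (25.0 − 23.7) = 27.3

27.3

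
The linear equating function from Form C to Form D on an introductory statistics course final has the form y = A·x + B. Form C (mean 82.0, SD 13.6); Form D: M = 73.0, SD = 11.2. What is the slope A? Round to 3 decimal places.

A = SD_Y / SD_X = 11.2 / 13.6 = 0.824

0.824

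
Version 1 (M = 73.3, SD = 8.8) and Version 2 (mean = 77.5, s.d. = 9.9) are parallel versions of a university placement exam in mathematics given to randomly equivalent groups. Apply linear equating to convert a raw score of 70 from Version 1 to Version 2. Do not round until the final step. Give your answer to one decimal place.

Linear equating: y = (SD_Y/SD_X)(x − M_X) + M_Y
y = (9.9/8.8)(70 − 73.3) + 77.5
y = 1.125000 × -3.3 + 77.5 = -3.7125 + 77.5 = 73.8

73.8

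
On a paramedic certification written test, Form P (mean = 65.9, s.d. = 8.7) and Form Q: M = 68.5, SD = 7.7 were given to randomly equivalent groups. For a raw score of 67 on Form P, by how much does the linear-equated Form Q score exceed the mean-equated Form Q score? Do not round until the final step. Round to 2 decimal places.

Mean-equated: 67 + (68.5 − 65.9) = 69.60
Linear-equated: (7.7/8.7)(67 − 65.9) + 68.5 = 69.474
Difference = 69.474 − 69.60 = -0.13

-0.13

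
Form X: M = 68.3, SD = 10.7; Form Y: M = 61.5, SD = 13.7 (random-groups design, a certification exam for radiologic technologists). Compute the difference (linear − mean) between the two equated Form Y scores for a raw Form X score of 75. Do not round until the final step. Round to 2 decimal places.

Mean-equated: 75 + (61.5 − 68.3) = 68.20
Linear-equated: (13.7/10.7)(75 − 68.3) + 61.5 = 70.079
Difference = 70.079 − 68.20 = 1.88

1.88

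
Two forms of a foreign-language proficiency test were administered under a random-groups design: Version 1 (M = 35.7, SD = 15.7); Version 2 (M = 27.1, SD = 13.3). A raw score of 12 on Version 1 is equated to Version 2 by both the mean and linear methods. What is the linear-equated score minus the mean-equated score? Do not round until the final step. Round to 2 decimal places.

Mean-equated: 12 + (27.1 − 35.7) = 3.40
Linear-equated: (13.3/15.7)(12 − 35.7) + 27.1 = 7.023
Difference = 7.023 − 3.40 = 3.62

3.62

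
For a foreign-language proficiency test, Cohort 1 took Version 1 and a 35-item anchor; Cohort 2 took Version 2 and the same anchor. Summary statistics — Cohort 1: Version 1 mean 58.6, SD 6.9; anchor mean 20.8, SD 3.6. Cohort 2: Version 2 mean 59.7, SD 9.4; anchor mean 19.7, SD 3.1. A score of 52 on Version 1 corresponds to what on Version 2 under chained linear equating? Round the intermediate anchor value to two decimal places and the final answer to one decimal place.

52.6

Version 1 → anchor (Cohort 1): v = (3.6/6.9)(52 − 58.6) + 20.8 = 17.36
anchor → Version 2 (Cohort 2): y = (9.4/3.1)(17.36 − 19.7) + 59.7 = 52.6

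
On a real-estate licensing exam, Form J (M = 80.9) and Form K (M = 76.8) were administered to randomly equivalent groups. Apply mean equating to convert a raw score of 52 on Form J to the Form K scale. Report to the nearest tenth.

Mean equating: y = x + (M_Y − M_X) = 52 + (76.8 − 80.9) = 47.9

47.9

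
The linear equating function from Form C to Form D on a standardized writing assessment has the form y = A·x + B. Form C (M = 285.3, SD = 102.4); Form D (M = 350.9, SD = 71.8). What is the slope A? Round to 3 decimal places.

A = SD_Y / SD_X = 71.8 / 102.4 = 0.701

0.701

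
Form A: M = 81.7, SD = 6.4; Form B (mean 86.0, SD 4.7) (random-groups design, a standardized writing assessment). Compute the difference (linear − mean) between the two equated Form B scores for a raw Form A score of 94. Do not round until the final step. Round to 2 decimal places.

Mean-equated: 94 + (86.0 − 81.7) = 98.30
Linear-equated: (4.7/6.4)(94 − 81.7) + 86.0 = 95.033
Difference = 95.033 − 98.30 = -3.27

-3.27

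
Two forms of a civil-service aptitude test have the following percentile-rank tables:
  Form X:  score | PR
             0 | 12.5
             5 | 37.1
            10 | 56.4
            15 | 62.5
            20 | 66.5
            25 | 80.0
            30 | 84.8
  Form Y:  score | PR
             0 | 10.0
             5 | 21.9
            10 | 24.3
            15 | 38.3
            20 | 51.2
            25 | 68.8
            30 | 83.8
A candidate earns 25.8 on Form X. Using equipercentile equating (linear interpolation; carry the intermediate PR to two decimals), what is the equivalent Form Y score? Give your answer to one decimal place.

PR of 25.8 on Form X: 80.0 + (25.8 − 25)/(30 − 25) × (84.8 − 80.0) = 80.77
On Form Y, PR 80.77 falls between score 25 (PR 68.8) and 30 (PR 83.8).
Interpolate: 25 + (80.77 − 68.8)/(83.8 − 68.8) × (30 − 25) = 29.0

29.0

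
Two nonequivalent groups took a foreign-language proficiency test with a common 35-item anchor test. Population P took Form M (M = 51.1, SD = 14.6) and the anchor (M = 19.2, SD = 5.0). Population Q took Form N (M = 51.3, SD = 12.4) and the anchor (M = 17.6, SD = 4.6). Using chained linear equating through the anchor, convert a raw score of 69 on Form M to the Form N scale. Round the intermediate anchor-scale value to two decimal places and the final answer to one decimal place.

Form M → anchor (Population P): v = (5.0/14.6)(69 − 51.1) + 19.2 = 25.33
anchor → Form N (Population Q): y = (12.4/4.6)(25.33 − 17.6) + 51.3 = 72.1

72.1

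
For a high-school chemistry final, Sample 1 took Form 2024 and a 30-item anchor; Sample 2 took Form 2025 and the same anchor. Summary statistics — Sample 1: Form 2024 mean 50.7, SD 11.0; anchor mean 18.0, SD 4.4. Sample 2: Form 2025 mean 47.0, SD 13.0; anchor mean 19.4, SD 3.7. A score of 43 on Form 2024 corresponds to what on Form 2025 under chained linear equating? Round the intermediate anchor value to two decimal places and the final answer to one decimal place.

31.3

Form 2024 → anchor (Sample 1): v = (4.4/11.0)(43 − 50.7) + 18.0 = 14.92
anchor → Form 2025 (Sample 2): y = (13.0/3.7)(14.92 − 19.4) + 47.0 = 31.3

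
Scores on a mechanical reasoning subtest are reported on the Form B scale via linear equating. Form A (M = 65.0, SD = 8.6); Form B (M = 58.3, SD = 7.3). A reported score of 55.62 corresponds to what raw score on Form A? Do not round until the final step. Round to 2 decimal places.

61.84

Invert y = (SD_Y/SD_X)(x − M_X) + M_Y:
x = (SD_X/SD_Y)(y − M_Y) + M_X = (8.6/7.3)(55.62 − 58.3) + 65.0
x = 1.178082 × -2.680 + 65.0 = 61.84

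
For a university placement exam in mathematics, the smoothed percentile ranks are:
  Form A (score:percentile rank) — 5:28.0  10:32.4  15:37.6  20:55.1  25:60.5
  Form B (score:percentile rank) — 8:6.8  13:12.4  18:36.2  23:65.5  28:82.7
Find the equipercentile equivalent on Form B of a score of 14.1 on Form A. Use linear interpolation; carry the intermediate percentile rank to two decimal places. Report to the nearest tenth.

18.1

PR of 14.1 on Form A: 32.4 + (14.1 − 10)/(15 − 10) × (37.6 − 32.4) = 36.66
On Form B, PR 36.66 falls between score 18 (PR 36.2) and 23 (PR 65.5).
Interpolate: 18 + (36.66 − 36.2)/(65.5 − 36.2) × (23 − 18) = 18.1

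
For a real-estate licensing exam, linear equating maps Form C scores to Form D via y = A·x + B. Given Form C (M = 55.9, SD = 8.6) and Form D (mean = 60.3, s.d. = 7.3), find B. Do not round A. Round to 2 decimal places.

A = SD_Y / SD_X = 7.3 / 8.6 = 0.848837
B = M_Y − A·M_X = 60.3 − 0.848837 × 55.9 = 12.85

12.85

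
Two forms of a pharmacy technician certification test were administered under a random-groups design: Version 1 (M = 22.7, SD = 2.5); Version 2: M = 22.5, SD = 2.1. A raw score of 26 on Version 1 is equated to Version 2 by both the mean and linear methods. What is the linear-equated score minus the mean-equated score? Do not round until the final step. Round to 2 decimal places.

-0.53

Mean-equated: 26 + (22.5 − 22.7) = 25.80
Linear-equated: (2.1/2.5)(26 − 22.7) + 22.5 = 25.272
Difference = 25.272 − 25.80 = -0.53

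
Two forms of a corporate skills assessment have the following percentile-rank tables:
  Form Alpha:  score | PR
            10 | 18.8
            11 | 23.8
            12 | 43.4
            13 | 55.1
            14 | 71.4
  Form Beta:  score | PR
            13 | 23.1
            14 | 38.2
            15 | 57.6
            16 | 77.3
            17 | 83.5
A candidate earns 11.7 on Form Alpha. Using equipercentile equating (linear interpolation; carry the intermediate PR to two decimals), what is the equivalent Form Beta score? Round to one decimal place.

PR of 11.7 on Form Alpha: 23.8 + (11.7 − 11)/(12 − 11) × (43.4 − 23.8) = 37.52
On Form Beta, PR 37.52 falls between score 13 (PR 23.1) and 14 (PR 38.2).
Interpolate: 13 + (37.52 − 23.1)/(38.2 − 23.1) × (14 − 13) = 14.0

14.0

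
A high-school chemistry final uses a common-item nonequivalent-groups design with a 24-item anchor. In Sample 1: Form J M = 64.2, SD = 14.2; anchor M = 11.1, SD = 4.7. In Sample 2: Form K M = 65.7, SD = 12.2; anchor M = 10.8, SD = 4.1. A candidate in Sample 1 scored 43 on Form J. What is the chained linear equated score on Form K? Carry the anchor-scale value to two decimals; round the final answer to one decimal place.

Form J → anchor (Sample 1): v = (4.7/14.2)(43 − 64.2) + 11.1 = 4.08
anchor → Form K (Sample 2): y = (12.2/4.1)(4.08 − 10.8) + 65.7 = 45.7

45.7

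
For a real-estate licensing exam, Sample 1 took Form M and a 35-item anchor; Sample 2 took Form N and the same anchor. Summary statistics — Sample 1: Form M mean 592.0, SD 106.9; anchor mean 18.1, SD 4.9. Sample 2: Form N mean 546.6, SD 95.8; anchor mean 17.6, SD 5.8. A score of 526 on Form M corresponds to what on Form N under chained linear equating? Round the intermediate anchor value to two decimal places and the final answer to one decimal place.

Form M → anchor (Sample 1): v = (4.9/106.9)(526 − 592.0) + 18.1 = 15.07
anchor → Form N (Sample 2): y = (95.8/5.8)(15.07 − 17.6) + 546.6 = 504.8

504.8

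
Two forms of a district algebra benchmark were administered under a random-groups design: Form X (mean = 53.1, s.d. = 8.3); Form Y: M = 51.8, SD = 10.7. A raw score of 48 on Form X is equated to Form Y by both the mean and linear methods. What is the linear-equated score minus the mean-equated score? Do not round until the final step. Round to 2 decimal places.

-1.47

Mean-equated: 48 + (51.8 − 53.1) = 46.70
Linear-equated: (10.7/8.3)(48 − 53.1) + 51.8 = 45.225
Difference = 45.225 − 46.70 = -1.47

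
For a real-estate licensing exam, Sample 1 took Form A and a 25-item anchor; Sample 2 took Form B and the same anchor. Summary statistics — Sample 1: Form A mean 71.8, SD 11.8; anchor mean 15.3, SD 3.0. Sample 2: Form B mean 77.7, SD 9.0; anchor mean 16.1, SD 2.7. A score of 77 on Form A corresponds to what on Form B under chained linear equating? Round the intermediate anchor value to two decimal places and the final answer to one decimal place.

79.4

Form A → anchor (Sample 1): v = (3.0/11.8)(77 − 71.8) + 15.3 = 16.62
anchor → Form B (Sample 2): y = (9.0/2.7)(16.62 − 16.1) + 77.7 = 79.4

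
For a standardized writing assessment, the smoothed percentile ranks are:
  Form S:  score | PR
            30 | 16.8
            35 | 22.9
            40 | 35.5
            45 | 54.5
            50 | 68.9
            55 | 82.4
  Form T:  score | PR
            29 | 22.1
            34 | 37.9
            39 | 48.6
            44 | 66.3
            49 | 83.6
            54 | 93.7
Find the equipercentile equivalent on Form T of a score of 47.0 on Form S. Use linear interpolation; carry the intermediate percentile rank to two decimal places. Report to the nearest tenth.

42.3

PR of 47.0 on Form S: 54.5 + (47.0 − 45)/(50 − 45) × (68.9 − 54.5) = 60.26
On Form T, PR 60.26 falls between score 39 (PR 48.6) and 44 (PR 66.3).
Interpolate: 39 + (60.26 − 48.6)/(66.3 − 48.6) × (44 − 39) = 42.3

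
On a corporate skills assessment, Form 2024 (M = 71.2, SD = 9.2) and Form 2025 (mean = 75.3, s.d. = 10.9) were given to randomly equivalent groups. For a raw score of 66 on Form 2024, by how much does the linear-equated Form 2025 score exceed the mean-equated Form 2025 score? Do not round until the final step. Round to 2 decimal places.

-0.96

Mean-equated: 66 + (75.3 − 71.2) = 70.10
Linear-equated: (10.9/9.2)(66 − 71.2) + 75.3 = 69.139
Difference = 69.139 − 70.10 = -0.96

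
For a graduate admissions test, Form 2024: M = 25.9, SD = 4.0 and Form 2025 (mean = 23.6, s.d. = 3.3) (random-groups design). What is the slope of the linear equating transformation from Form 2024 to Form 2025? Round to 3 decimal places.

0.825

A = SD_Y / SD_X = 3.3 / 4.0 = 0.825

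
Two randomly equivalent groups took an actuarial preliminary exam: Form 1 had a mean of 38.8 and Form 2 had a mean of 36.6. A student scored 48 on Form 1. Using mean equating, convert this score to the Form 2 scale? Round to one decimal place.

45.8

Mean equating: y = x + (M_Y − M_X) = 48 + (36.6 − 38.8) = 45.8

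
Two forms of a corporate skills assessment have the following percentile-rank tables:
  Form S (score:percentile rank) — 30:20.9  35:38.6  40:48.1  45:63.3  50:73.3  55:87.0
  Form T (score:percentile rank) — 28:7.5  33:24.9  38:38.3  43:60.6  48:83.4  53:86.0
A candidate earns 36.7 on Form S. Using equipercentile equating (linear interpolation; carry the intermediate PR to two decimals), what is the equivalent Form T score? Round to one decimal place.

38.8

PR of 36.7 on Form S: 38.6 + (36.7 − 35)/(40 − 35) × (48.1 − 38.6) = 41.83
On Form T, PR 41.83 falls between score 38 (PR 38.3) and 43 (PR 60.6).
Interpolate: 38 + (41.83 − 38.3)/(60.6 − 38.3) × (43 − 38) = 38.8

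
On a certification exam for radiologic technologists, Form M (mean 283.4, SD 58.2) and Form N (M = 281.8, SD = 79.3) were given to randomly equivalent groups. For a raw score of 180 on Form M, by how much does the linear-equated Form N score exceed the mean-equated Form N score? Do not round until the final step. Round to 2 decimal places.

-37.49

Mean-equated: 180 + (281.8 − 283.4) = 178.40
Linear-equated: (79.3/58.2)(180 − 283.4) + 281.8 = 140.913
Difference = 140.913 − 178.40 = -37.49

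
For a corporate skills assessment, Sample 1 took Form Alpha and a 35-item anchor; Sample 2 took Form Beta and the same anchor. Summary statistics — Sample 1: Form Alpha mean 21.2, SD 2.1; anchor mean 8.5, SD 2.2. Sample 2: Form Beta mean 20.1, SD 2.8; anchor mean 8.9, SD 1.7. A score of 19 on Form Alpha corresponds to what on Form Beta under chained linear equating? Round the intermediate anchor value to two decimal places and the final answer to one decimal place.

Form Alpha → anchor (Sample 1): v = (2.2/2.1)(19 − 21.2) + 8.5 = 6.20
anchor → Form Beta (Sample 2): y = (2.8/1.7)(6.20 − 8.9) + 20.1 = 15.7

15.7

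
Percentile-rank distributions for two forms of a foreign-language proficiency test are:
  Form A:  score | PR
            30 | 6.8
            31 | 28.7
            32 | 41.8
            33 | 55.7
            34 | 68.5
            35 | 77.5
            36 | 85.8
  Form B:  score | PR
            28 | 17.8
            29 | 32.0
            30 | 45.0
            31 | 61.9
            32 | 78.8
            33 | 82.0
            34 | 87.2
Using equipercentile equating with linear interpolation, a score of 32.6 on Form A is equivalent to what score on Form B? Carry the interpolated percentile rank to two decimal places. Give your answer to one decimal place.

PR of 32.6 on Form A: 41.8 + (32.6 − 32)/(33 − 32) × (55.7 − 41.8) = 50.14
On Form B, PR 50.14 falls between score 30 (PR 45.0) and 31 (PR 61.9).
Interpolate: 30 + (50.14 − 45.0)/(61.9 − 45.0) × (31 − 30) = 30.3

30.3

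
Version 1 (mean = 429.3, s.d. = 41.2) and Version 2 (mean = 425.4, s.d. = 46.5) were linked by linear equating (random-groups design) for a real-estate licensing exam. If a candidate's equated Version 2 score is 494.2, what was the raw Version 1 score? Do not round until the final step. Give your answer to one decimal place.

490.3

Invert y = (SD_Y/SD_X)(x − M_X) + M_Y:
x = (SD_X/SD_Y)(y − M_Y) + M_X = (41.2/46.5)(494.2 − 425.4) + 429.3
x = 0.886022 × 68.800 + 429.3 = 490.3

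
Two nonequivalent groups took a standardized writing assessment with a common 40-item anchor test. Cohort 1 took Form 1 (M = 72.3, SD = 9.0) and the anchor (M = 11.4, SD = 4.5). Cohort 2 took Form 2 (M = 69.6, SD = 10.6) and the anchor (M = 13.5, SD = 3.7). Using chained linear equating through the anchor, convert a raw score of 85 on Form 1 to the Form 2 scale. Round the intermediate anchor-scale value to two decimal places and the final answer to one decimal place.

81.8

Form 1 → anchor (Cohort 1): v = (4.5/9.0)(85 − 72.3) + 11.4 = 17.75
anchor → Form 2 (Cohort 2): y = (10.6/3.7)(17.75 − 13.5) + 69.6 = 81.8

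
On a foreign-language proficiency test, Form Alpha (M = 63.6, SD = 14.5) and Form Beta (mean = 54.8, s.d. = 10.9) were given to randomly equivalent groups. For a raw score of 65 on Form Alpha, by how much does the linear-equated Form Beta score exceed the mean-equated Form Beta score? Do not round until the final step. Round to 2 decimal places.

Mean-equated: 65 + (54.8 − 63.6) = 56.20
Linear-equated: (10.9/14.5)(65 − 63.6) + 54.8 = 55.852
Difference = 55.852 − 56.20 = -0.35

-0.35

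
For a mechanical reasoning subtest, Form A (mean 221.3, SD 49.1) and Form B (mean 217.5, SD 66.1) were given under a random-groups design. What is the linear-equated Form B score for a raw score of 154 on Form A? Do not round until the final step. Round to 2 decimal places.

Linear equating: y = (SD_Y/SD_X)(x − M_X) + M_Y
y = (66.1/49.1)(154 − 221.3) + 217.5
y = 1.346232 × -67.3 + 217.5 = -90.6014 + 217.5 = 126.90

126.90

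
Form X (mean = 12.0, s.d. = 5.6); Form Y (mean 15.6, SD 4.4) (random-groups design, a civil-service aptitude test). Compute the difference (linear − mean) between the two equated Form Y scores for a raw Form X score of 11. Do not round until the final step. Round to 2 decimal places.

0.21

Mean-equated: 11 + (15.6 − 12.0) = 14.60
Linear-equated: (4.4/5.6)(11 − 12.0) + 15.6 = 14.814
Difference = 14.814 − 14.60 = 0.21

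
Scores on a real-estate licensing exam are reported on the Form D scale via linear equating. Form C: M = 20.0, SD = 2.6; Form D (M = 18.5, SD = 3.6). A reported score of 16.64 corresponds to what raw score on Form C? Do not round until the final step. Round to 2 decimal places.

Invert y = (SD_Y/SD_X)(x − M_X) + M_Y:
x = (SD_X/SD_Y)(y − M_Y) + M_X = (2.6/3.6)(16.64 − 18.5) + 20.0
x = 0.722222 × -1.860 + 20.0 = 18.66

18.66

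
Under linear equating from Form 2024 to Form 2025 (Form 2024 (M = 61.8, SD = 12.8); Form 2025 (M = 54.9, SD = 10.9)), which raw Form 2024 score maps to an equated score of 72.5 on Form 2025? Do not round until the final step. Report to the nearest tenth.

Invert y = (SD_Y/SD_X)(x − M_X) + M_Y:
x = (SD_X/SD_Y)(y − M_Y) + M_X = (12.8/10.9)(72.5 − 54.9) + 61.8
x = 1.174312 × 17.600 + 61.8 = 82.5

82.5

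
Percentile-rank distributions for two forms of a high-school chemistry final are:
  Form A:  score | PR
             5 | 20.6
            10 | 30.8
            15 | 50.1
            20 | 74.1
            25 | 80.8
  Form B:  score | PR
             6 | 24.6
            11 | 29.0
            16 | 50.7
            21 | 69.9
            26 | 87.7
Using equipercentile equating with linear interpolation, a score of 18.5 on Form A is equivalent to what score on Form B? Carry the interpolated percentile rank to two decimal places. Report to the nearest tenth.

PR of 18.5 on Form A: 50.1 + (18.5 − 15)/(20 − 15) × (74.1 − 50.1) = 66.90
On Form B, PR 66.90 falls between score 16 (PR 50.7) and 21 (PR 69.9).
Interpolate: 16 + (66.90 − 50.7)/(69.9 − 50.7) × (21 − 16) = 20.2

20.2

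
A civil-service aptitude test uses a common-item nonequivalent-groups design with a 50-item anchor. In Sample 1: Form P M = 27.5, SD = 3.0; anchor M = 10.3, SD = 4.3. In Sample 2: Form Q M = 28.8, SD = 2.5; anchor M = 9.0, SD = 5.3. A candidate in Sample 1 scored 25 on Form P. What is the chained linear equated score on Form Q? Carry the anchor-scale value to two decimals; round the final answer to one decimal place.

Form P → anchor (Sample 1): v = (4.3/3.0)(25 − 27.5) + 10.3 = 6.72
anchor → Form Q (Sample 2): y = (2.5/5.3)(6.72 − 9.0) + 28.8 = 27.7

27.7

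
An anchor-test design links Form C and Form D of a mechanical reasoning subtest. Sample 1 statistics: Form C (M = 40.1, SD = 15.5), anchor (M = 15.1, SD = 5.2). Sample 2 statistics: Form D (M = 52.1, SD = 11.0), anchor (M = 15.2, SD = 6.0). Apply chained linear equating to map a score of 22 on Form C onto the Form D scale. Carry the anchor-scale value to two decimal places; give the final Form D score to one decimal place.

Form C → anchor (Sample 1): v = (5.2/15.5)(22 − 40.1) + 15.1 = 9.03
anchor → Form D (Sample 2): y = (11.0/6.0)(9.03 − 15.2) + 52.1 = 40.8

40.8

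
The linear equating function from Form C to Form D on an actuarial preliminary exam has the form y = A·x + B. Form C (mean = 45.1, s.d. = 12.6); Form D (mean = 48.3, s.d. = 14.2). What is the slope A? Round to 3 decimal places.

A = SD_Y / SD_X = 14.2 / 12.6 = 1.127

1.127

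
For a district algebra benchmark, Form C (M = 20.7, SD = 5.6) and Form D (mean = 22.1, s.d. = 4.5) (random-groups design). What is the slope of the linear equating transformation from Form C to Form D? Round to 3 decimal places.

0.804

A = SD_Y / SD_X = 4.5 / 5.6 = 0.804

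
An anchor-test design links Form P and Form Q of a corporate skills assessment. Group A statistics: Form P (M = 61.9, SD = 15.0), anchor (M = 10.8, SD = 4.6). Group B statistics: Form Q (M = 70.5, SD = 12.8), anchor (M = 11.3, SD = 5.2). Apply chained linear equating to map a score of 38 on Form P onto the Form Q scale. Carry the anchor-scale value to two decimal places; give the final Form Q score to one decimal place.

51.2

Form P → anchor (Group A): v = (4.6/15.0)(38 − 61.9) + 10.8 = 3.47
anchor → Form Q (Group B): y = (12.8/5.2)(3.47 − 11.3) + 70.5 = 51.2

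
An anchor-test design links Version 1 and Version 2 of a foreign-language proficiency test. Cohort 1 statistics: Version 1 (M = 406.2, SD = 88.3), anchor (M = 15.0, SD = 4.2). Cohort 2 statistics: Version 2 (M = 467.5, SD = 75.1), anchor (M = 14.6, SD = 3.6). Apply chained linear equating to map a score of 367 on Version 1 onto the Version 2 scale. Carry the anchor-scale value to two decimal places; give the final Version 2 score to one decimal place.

437.0

Version 1 → anchor (Cohort 1): v = (4.2/88.3)(367 − 406.2) + 15.0 = 13.14
anchor → Version 2 (Cohort 2): y = (75.1/3.6)(13.14 − 14.6) + 467.5 = 437.0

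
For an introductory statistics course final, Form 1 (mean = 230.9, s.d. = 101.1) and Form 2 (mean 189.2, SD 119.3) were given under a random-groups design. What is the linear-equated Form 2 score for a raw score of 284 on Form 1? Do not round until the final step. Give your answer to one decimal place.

251.9

Linear equating: y = (SD_Y/SD_X)(x − M_X) + M_Y
y = (119.3/101.1)(284 − 230.9) + 189.2
y = 1.180020 × 53.1 + 189.2 = 62.6591 + 189.2 = 251.9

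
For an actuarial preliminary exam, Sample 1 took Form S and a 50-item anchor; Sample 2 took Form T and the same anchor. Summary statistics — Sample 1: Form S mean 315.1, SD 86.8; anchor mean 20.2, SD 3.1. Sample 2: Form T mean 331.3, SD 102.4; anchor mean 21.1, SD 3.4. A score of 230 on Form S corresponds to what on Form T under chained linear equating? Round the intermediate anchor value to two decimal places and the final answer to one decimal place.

212.6

Form S → anchor (Sample 1): v = (3.1/86.8)(230 − 315.1) + 20.2 = 17.16
anchor → Form T (Sample 2): y = (102.4/3.4)(17.16 − 21.1) + 331.3 = 212.6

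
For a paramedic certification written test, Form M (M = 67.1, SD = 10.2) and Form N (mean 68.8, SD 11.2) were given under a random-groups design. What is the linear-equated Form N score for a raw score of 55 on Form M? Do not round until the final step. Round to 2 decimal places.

Linear equating: y = (SD_Y/SD_X)(x − M_X) + M_Y
y = (11.2/10.2)(55 − 67.1) + 68.8
y = 1.098039 × -12.1 + 68.8 = -13.2863 + 68.8 = 55.51

55.51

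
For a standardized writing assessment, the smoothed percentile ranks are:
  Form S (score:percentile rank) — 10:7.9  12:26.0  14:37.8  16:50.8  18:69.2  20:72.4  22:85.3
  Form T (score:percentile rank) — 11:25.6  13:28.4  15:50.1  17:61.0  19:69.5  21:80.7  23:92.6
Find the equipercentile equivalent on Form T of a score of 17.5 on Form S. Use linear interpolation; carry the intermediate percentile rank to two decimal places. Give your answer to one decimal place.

PR of 17.5 on Form S: 50.8 + (17.5 − 16)/(18 − 16) × (69.2 − 50.8) = 64.60
On Form T, PR 64.60 falls between score 17 (PR 61.0) and 19 (PR 69.5).
Interpolate: 17 + (64.60 − 61.0)/(69.5 − 61.0) × (19 − 17) = 17.8

17.8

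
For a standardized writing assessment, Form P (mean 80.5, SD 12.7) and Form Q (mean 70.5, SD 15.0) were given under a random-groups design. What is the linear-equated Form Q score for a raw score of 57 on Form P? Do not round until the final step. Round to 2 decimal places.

42.74

Linear equating: y = (SD_Y/SD_X)(x − M_X) + M_Y
y = (15.0/12.7)(57 − 80.5) + 70.5
y = 1.181102 × -23.5 + 70.5 = -27.7559 + 70.5 = 42.74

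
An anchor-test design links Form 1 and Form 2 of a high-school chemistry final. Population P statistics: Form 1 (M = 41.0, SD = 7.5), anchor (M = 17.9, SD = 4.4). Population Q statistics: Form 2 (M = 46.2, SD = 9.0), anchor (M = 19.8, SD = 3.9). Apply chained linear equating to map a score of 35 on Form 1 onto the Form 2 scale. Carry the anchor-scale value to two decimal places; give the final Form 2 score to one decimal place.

33.7

Form 1 → anchor (Population P): v = (4.4/7.5)(35 − 41.0) + 17.9 = 14.38
anchor → Form 2 (Population Q): y = (9.0/3.9)(14.38 − 19.8) + 46.2 = 33.7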